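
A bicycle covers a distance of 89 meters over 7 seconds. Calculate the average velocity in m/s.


Given: distance d = 89 m, time t = 7 s
Using v = d / t
v = 89 / 7
v = 89/7 m/s

89/7 m/s


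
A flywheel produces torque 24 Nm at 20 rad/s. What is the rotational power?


Given: tau = 24 Nm, omega = 20 rad/s
Using P = tau * omega
P = 24 * 20
P = 480 W

480 W


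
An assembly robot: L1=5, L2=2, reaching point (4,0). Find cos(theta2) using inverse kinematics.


Given: L1 = 5, L2 = 2, target (x, y) = (4, 0)
Using cos(theta2) = (x^2 + y^2 - L1^2 - L2^2) / (2*L1*L2)
x^2 + y^2 = 4^2 + 0 = 16
L1^2 + L2^2 = 25 + 4 = 29
Numerator = 16 - 29 = -13
Denominator = 2*5*2 = 20
cos(theta2) = -13/20 = -13/20

-13/20


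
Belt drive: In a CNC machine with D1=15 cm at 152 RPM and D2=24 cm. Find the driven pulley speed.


Given: D1 = 15 cm, w1 = 152 RPM, D2 = 24 cm
Using D1*w1 = D2*w2
w2 = D1*w1 / D2
w2 = 15*152 / 24
w2 = 2280 / 24
w2 = 95 RPM

95 RPM


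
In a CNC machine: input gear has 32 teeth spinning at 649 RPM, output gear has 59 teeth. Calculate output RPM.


Given: N1 = 32 teeth, w1 = 649 RPM, N2 = 59 teeth
Using N1*w1 = N2*w2
w2 = N1*w1 / N2
w2 = 32*649 / 59
w2 = 20768 / 59
w2 = 352 RPM

352 RPM


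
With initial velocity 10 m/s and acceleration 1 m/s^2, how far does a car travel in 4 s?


Given: v0 = 10 m/s, a = 1 m/s^2, t = 4 s
Using s = v0*t + (1/2)*a*t^2
s = 10*4 + (1/2)*1*4^2
s = 40 + (1/2)*16
s = 40 + 8
s = 48

48 m


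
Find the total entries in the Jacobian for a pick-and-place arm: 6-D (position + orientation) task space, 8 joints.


Given: task space dimension = 6, joints = 8
Jacobian is a 6 x 8 matrix
Total entries = rows * columns
Total = 6 * 8
Total = 48

48


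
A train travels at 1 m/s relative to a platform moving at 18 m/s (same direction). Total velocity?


Given: object velocity = 1 m/s, platform velocity = 18 m/s (same direction)
Using classical velocity addition: v_total = v_object + v_platform
v_total = 1 + 18
v_total = 19 m/s

19 m/s


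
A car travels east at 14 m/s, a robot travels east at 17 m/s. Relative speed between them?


Given: v_A = 14 m/s east, v_B = 17 m/s east
Both move in the same direction; relative speed = |v_A - v_B|
|14 - 17| = |-3|
= 3 m/s

3 m/s


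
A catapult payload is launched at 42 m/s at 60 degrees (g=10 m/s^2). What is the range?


Given: v0 = 42 m/s, theta = 60 deg, g = 10 m/s^2
sin(2*60) = sin(120) = sqrt(3)/2
Using R = v0^2 * sin(2*theta) / g
R = 42^2 * (sqrt(3)/2) / 10
R = 1764 * sqrt(3) / 20
R = 441/5*sqrt(3) m

441/5*sqrt(3) m


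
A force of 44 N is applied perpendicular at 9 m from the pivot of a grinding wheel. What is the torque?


Given: F = 44 N, r = 9 m, angle = 90 deg (perpendicular)
Using tau = F * r * sin(90)
sin(90) = 1
tau = 44 * 9 * 1
tau = 396 Nm

396 Nm


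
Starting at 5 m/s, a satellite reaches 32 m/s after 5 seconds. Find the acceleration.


Given: initial velocity v0 = 5 m/s, final velocity v = 32 m/s, time t = 5 s
Using a = (v - v0) / t
a = (32 - 5) / 5
a = 27 / 5
a = 27/5 m/s^2

27/5 m/s^2


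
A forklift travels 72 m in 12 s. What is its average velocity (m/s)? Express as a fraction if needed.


Given: distance d = 72 m, time t = 12 s
Using v = d / t
v = 72 / 12
v = 6 m/s

6 m/s


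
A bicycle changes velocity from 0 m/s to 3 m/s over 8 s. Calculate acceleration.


Given: initial velocity v0 = 0 m/s, final velocity v = 3 m/s, time t = 8 s
Using a = (v - v0) / t
a = (3 - 0) / 8
a = 3 / 8
a = 3/8 m/s^2

3/8 m/s^2


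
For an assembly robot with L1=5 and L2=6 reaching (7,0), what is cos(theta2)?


Given: L1 = 5, L2 = 6, target (x, y) = (7, 0)
Using cos(theta2) = (x^2 + y^2 - L1^2 - L2^2) / (2*L1*L2)
x^2 + y^2 = 7^2 + 0 = 49
L1^2 + L2^2 = 25 + 36 = 61
Numerator = 49 - 61 = -12
Denominator = 2*5*6 = 60
cos(theta2) = -12/60 = -1/5

-1/5


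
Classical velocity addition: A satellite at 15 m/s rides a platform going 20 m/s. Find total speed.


Given: object velocity = 15 m/s, platform velocity = 20 m/s (same direction)
Using classical velocity addition: v_total = v_object + v_platform
v_total = 15 + 20
v_total = 35 m/s

35 m/s


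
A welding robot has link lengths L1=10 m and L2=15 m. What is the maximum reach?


Given: L1 = 10 m, L2 = 15 m
For a 2-link planar arm, max reach = L1 + L2 (fully extended)
Max reach = 10 + 15
Max reach = 25 m

25 m


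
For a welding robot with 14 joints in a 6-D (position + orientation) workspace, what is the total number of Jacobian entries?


Given: task space dimension = 6, joints = 14
Jacobian is a 6 x 14 matrix
Total entries = rows * columns
Total = 6 * 14
Total = 84

84


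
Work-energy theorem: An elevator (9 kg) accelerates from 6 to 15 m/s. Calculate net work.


Given: m = 9 kg, v0 = 6 m/s, v = 15 m/s
Using W = (1/2)*m*(v^2 - v0^2)
v^2 = 15^2 = 225
v0^2 = 6^2 = 36
v^2 - v0^2 = 225 - 36 = 189
W = (1/2)*9*189 = 1701/2 J

1701/2 J


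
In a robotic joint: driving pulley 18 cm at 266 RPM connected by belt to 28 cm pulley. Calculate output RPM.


Given: D1 = 18 cm, w1 = 266 RPM, D2 = 28 cm
Using D1*w1 = D2*w2
w2 = D1*w1 / D2
w2 = 18*266 / 28
w2 = 4788 / 28
w2 = 171 RPM

171 RPM


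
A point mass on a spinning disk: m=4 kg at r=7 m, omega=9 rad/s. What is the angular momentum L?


Given: m = 4 kg, r = 7 m, omega = 9 rad/s
For a point mass: I = m*r^2
I = 4*7^2 = 4*49 = 196
L = I*omega = 196*9
L = 1764 kg*m^2/s

1764 kg*m^2/s


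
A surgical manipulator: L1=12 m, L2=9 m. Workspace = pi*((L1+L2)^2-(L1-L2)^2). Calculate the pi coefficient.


Given: L1 = 12, L2 = 9
(L1+L2)^2 = (21)^2 = 441
(L1-L2)^2 = (3)^2 = 9
Difference = 441 - 9 = 432
This equals 4*L1*L2 = 4*12*9 = 432
Workspace area = 432*pi

432


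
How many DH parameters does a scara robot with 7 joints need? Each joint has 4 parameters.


Given: 7 joints, 4 DH parameters per joint (d, theta, a, alpha)
Total DH parameters = number_of_joints * 4
Total = 7 * 4
Total = 28

28


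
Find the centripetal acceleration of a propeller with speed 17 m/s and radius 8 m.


Given: v = 17 m/s, r = 8 m
Using a_c = v^2 / r
a_c = 17^2 / 8
a_c = 289 / 8
a_c = 289/8 m/s^2

289/8 m/s^2


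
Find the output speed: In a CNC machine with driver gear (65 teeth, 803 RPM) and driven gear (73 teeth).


Given: N1 = 65 teeth, w1 = 803 RPM, N2 = 73 teeth
Using N1*w1 = N2*w2
w2 = N1*w1 / N2
w2 = 65*803 / 73
w2 = 52195 / 73
w2 = 715 RPM

715 RPM


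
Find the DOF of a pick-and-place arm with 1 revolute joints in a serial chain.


Given: serial robot with 1 revolute joints
DOF contribution per joint type: revolute=1, prismatic=1, spherical=3, fixed=0
DOF = 1*1
DOF = 1

1


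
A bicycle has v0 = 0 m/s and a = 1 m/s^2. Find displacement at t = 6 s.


Given: v0 = 0 m/s, a = 1 m/s^2, t = 6 s
Using s = v0*t + (1/2)*a*t^2
s = 0*6 + (1/2)*1*6^2
s = 0 + (1/2)*36
s = 0 + 18
s = 18

18 m


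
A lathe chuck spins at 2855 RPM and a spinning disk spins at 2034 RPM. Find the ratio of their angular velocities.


Given: RPM_A = 2855, RPM_B = 2034
omega = 2*pi*RPM/60, so omega_A/omega_B = RPM_A / RPM_B
omega_A/omega_B = 2855 / 2034
omega_A/omega_B = 2855/2034

2855/2034


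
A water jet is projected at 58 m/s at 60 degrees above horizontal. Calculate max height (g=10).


Given: v0 = 58 m/s, theta = 60 deg, g = 10 m/s^2
sin^2(60) = 3/4
Using H = v0^2 * sin^2(theta) / (2*g)
H = 58^2 * 3/4 / (2*10)
H = 3364 * 3/4 / 20
H = 2523 / 20
H = 2523/20 m

2523/20 m


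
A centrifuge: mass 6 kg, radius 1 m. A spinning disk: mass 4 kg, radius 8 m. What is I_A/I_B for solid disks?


Given: M1=6 kg, R1=1 m, M2=4 kg, R2=8 m
For a disk: I = (1/2)*M*R^2, so I_A/I_B = (M1*R1^2)/(M2*R2^2)
M1*R1^2 = 6*1 = 6
M2*R2^2 = 4*64 = 256
I_A/I_B = 6/256 = 3/128

3/128


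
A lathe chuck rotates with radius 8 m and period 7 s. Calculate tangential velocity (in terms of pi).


Given: radius r = 8 m, period T = 7 s
Using v = 2*pi*r / T
v = 2*pi*8 / 7
v = 16*pi / 7
v = 16/7*pi m/s

16/7*pi m/s


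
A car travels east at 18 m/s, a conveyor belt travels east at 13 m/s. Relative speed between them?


Given: v_A = 18 m/s east, v_B = 13 m/s east
Both move in the same direction; relative speed = |v_A - v_B|
|18 - 13| = |5|
= 5 m/s

5 m/s


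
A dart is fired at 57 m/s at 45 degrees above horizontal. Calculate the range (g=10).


Given: v0 = 57 m/s, theta = 45 deg, g = 10 m/s^2
sin(2*45) = sin(90) = 1
Using R = v0^2 * sin(2*theta) / g
R = 57^2 * 1 / 10
R = 3249 / 10
R = 3249/10 m

3249/10 m


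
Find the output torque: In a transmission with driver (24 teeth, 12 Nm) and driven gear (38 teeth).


Given: N1 = 24, N2 = 38, T1 = 12 Nm
Using T2/T1 = N2/N1
T2 = T1 * N2 / N1
T2 = 12 * 38 / 24
T2 = 456 / 24
T2 = 19 Nm

19 Nm


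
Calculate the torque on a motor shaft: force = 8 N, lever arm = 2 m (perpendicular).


Given: F = 8 N, r = 2 m, angle = 90 deg (perpendicular)
Using tau = F * r * sin(90)
sin(90) = 1
tau = 8 * 2 * 1
tau = 16 Nm

16 Nm


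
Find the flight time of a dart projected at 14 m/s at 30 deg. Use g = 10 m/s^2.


Given: v0 = 14 m/s, theta = 30 deg, g = 10 m/s^2
sin(30) = 1/2
Using T = 2*v0*sin(theta) / g
T = 2*14*1/2 / 10
T = 14 / 10
T = 7/5 s

7/5 s


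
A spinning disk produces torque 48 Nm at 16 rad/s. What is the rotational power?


Given: tau = 48 Nm, omega = 16 rad/s
Using P = tau * omega
P = 48 * 16
P = 768 W

768 W


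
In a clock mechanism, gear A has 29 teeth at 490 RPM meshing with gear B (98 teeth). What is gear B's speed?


Given: N1 = 29 teeth, w1 = 490 RPM, N2 = 98 teeth
Using N1*w1 = N2*w2
w2 = N1*w1 / N2
w2 = 29*490 / 98
w2 = 14210 / 98
w2 = 145 RPM

145 RPM


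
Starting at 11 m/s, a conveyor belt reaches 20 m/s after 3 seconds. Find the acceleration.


Given: initial velocity v0 = 11 m/s, final velocity v = 20 m/s, time t = 3 s
Using a = (v - v0) / t
a = (20 - 11) / 3
a = 9 / 3
a = 3 m/s^2

3 m/s^2


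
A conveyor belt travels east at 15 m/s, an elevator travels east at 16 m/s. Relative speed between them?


Given: v_A = 15 m/s east, v_B = 16 m/s east
Both move in the same direction; relative speed = |v_A - v_B|
|15 - 16| = |-1|
= 1 m/s

1 m/s


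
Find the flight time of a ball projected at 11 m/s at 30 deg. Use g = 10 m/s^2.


Given: v0 = 11 m/s, theta = 30 deg, g = 10 m/s^2
sin(30) = 1/2
Using T = 2*v0*sin(theta) / g
T = 2*11*1/2 / 10
T = 11 / 10
T = 11/10 s

11/10 s


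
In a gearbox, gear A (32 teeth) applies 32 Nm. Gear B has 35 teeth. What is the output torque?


Given: N1 = 32, N2 = 35, T1 = 32 Nm
Using T2/T1 = N2/N1
T2 = T1 * N2 / N1
T2 = 32 * 35 / 32
T2 = 1120 / 32
T2 = 35 Nm

35 Nm


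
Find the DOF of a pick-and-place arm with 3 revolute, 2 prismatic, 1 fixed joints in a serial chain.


Given: serial robot with 3 revolute, 2 prismatic, 1 fixed joints
DOF contribution per joint type: revolute=1, prismatic=1, spherical=3, fixed=0
DOF = 3*1 + 2*1 + 1*0
DOF = 5

5


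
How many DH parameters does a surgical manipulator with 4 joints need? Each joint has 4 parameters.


Given: 4 joints, 4 DH parameters per joint (d, theta, a, alpha)
Total DH parameters = number_of_joints * 4
Total = 4 * 4
Total = 16

16


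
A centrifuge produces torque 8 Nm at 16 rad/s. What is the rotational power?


Given: tau = 8 Nm, omega = 16 rad/s
Using P = tau * omega
P = 8 * 16
P = 128 W

128 W


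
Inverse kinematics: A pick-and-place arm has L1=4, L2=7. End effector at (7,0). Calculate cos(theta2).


Given: L1 = 4, L2 = 7, target (x, y) = (7, 0)
Using cos(theta2) = (x^2 + y^2 - L1^2 - L2^2) / (2*L1*L2)
x^2 + y^2 = 7^2 + 0 = 49
L1^2 + L2^2 = 16 + 49 = 65
Numerator = 49 - 65 = -16
Denominator = 2*4*7 = 56
cos(theta2) = -16/56 = -2/7

-2/7


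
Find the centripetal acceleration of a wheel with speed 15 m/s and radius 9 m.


Given: v = 15 m/s, r = 9 m
Using a_c = v^2 / r
a_c = 15^2 / 9
a_c = 225 / 9
a_c = 25 m/s^2

25 m/s^2


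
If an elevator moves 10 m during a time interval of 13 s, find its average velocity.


Given: distance d = 10 m, time t = 13 s
Using v = d / t
v = 10 / 13
v = 10/13 m/s

10/13 m/s


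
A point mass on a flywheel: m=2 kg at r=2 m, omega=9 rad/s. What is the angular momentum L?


Given: m = 2 kg, r = 2 m, omega = 9 rad/s
For a point mass: I = m*r^2
I = 2*2^2 = 2*4 = 8
L = I*omega = 8*9
L = 72 kg*m^2/s

72 kg*m^2/s


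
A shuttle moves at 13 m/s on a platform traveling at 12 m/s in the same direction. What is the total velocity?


Given: object velocity = 13 m/s, platform velocity = 12 m/s (same direction)
Using classical velocity addition: v_total = v_object + v_platform
v_total = 13 + 12
v_total = 25 m/s

25 m/s


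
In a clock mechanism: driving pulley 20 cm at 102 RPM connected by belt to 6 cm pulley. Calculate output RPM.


Given: D1 = 20 cm, w1 = 102 RPM, D2 = 6 cm
Using D1*w1 = D2*w2
w2 = D1*w1 / D2
w2 = 20*102 / 6
w2 = 2040 / 6
w2 = 340 RPM

340 RPM


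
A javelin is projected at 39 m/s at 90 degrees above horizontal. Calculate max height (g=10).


Given: v0 = 39 m/s, theta = 90 deg, g = 10 m/s^2
sin^2(90) = 1
Using H = v0^2 * sin^2(theta) / (2*g)
H = 39^2 * 1 / (2*10)
H = 1521 * 1 / 20
H = 1521 / 20
H = 1521/20 m

1521/20 m


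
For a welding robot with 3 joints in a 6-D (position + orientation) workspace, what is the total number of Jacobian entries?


Given: task space dimension = 6, joints = 3
Jacobian is a 6 x 3 matrix
Total entries = rows * columns
Total = 6 * 3
Total = 18

18


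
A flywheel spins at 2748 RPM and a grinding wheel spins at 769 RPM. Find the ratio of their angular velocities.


Given: RPM_A = 2748, RPM_B = 769
omega = 2*pi*RPM/60, so omega_A/omega_B = RPM_A / RPM_B
omega_A/omega_B = 2748 / 769
omega_A/omega_B = 2748/769

2748/769


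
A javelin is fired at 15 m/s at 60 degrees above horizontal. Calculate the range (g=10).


Given: v0 = 15 m/s, theta = 60 deg, g = 10 m/s^2
sin(2*60) = sin(120) = sqrt(3)/2
Using R = v0^2 * sin(2*theta) / g
R = 15^2 * (sqrt(3)/2) / 10
R = 225 * sqrt(3) / 20
R = 45/4*sqrt(3) m

45/4*sqrt(3) m


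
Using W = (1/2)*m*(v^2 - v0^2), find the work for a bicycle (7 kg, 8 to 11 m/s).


Given: m = 7 kg, v0 = 8 m/s, v = 11 m/s
Using W = (1/2)*m*(v^2 - v0^2)
v^2 = 11^2 = 121
v0^2 = 8^2 = 64
v^2 - v0^2 = 121 - 64 = 57
W = (1/2)*7*57 = 399/2 J

399/2 J


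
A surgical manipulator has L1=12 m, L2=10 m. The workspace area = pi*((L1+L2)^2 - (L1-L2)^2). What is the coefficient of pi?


Given: L1 = 12, L2 = 10
(L1+L2)^2 = (22)^2 = 484
(L1-L2)^2 = (2)^2 = 4
Difference = 484 - 4 = 480
This equals 4*L1*L2 = 4*12*10 = 480
Workspace area = 480*pi

480


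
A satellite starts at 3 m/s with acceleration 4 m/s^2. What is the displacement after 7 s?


Given: v0 = 3 m/s, a = 4 m/s^2, t = 7 s
Using s = v0*t + (1/2)*a*t^2
s = 3*7 + (1/2)*4*7^2
s = 21 + (1/2)*196
s = 21 + 98
s = 119

119 m


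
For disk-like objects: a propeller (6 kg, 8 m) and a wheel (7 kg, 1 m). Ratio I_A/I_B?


Given: M1=6 kg, R1=8 m, M2=7 kg, R2=1 m
For a disk: I = (1/2)*M*R^2, so I_A/I_B = (M1*R1^2)/(M2*R2^2)
M1*R1^2 = 6*64 = 384
M2*R2^2 = 7*1 = 7
I_A/I_B = 384/7 = 384/7

384/7


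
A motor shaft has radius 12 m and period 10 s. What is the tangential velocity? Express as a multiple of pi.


Given: radius r = 12 m, period T = 10 s
Using v = 2*pi*r / T
v = 2*pi*12 / 10
v = 24*pi / 10
v = 12/5*pi m/s

12/5*pi m/s


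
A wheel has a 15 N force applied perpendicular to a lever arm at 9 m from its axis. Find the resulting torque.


Given: F = 15 N, r = 9 m, angle = 90 deg (perpendicular)
Using tau = F * r * sin(90)
sin(90) = 1
tau = 15 * 9 * 1
tau = 135 Nm

135 Nm


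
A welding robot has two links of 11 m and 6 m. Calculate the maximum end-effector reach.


Given: L1 = 11 m, L2 = 6 m
For a 2-link planar arm, max reach = L1 + L2 (fully extended)
Max reach = 11 + 6
Max reach = 17 m

17 m


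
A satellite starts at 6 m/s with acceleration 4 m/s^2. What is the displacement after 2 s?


Given: v0 = 6 m/s, a = 4 m/s^2, t = 2 s
Using s = v0*t + (1/2)*a*t^2
s = 6*2 + (1/2)*4*2^2
s = 12 + (1/2)*16
s = 12 + 8
s = 20

20 m


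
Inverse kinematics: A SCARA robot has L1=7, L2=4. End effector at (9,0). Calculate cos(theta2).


Given: L1 = 7, L2 = 4, target (x, y) = (9, 0)
Using cos(theta2) = (x^2 + y^2 - L1^2 - L2^2) / (2*L1*L2)
x^2 + y^2 = 9^2 + 0 = 81
L1^2 + L2^2 = 49 + 16 = 65
Numerator = 81 - 65 = 16
Denominator = 2*7*4 = 56
cos(theta2) = 16/56 = 2/7

2/7


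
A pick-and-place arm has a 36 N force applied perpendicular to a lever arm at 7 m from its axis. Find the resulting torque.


Given: F = 36 N, r = 7 m, angle = 90 deg (perpendicular)
Using tau = F * r * sin(90)
sin(90) = 1
tau = 36 * 7 * 1
tau = 252 Nm

252 Nm


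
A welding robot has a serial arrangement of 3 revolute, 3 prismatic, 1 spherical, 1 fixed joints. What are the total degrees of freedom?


Given: serial robot with 3 revolute, 3 prismatic, 1 spherical, 1 fixed joints
DOF contribution per joint type: revolute=1, prismatic=1, spherical=3, fixed=0
DOF = 3*1 + 3*1 + 1*3 + 1*0
DOF = 9

9


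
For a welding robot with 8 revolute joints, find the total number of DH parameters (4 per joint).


Given: 8 joints, 4 DH parameters per joint (d, theta, a, alpha)
Total DH parameters = number_of_joints * 4
Total = 8 * 4
Total = 32

32


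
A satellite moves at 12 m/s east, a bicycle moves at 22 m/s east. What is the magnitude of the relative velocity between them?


Given: v_A = 12 m/s east, v_B = 22 m/s east
Both move in the same direction; relative speed = |v_A - v_B|
|12 - 22| = |-10|
= 10 m/s

10 m/s


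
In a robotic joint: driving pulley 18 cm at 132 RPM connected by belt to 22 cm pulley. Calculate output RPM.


Given: D1 = 18 cm, w1 = 132 RPM, D2 = 22 cm
Using D1*w1 = D2*w2
w2 = D1*w1 / D2
w2 = 18*132 / 22
w2 = 2376 / 22
w2 = 108 RPM

108 RPM


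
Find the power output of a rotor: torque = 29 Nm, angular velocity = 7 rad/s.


Given: tau = 29 Nm, omega = 7 rad/s
Using P = tau * omega
P = 29 * 7
P = 203 W

203 W


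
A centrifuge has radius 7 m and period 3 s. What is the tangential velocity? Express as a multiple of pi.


Given: radius r = 7 m, period T = 3 s
Using v = 2*pi*r / T
v = 2*pi*7 / 3
v = 14*pi / 3
v = 14/3*pi m/s

14/3*pi m/s


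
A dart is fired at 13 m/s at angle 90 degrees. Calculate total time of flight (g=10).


Given: v0 = 13 m/s, theta = 90 deg, g = 10 m/s^2
sin(90) = 1
Using T = 2*v0*sin(theta) / g
T = 2*13*1 / 10
T = 26 / 10
T = 13/5 s

13/5 s


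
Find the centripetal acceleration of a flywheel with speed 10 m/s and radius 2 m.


Given: v = 10 m/s, r = 2 m
Using a_c = v^2 / r
a_c = 10^2 / 2
a_c = 100 / 2
a_c = 50 m/s^2

50 m/s^2


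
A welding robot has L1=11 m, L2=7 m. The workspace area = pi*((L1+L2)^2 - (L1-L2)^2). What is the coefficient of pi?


Given: L1 = 11, L2 = 7
(L1+L2)^2 = (18)^2 = 324
(L1-L2)^2 = (4)^2 = 16
Difference = 324 - 16 = 308
This equals 4*L1*L2 = 4*11*7 = 308
Workspace area = 308*pi

308


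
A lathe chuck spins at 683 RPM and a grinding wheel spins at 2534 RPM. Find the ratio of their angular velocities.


Given: RPM_A = 683, RPM_B = 2534
omega = 2*pi*RPM/60, so omega_A/omega_B = RPM_A / RPM_B
omega_A/omega_B = 683 / 2534
omega_A/omega_B = 683/2534

683/2534


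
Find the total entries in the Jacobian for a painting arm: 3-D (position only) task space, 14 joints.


Given: task space dimension = 3, joints = 14
Jacobian is a 3 x 14 matrix
Total entries = rows * columns
Total = 3 * 14
Total = 42

42


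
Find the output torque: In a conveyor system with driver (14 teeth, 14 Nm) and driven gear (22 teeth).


Given: N1 = 14, N2 = 22, T1 = 14 Nm
Using T2/T1 = N2/N1
T2 = T1 * N2 / N1
T2 = 14 * 22 / 14
T2 = 308 / 14
T2 = 22 Nm

22 Nm


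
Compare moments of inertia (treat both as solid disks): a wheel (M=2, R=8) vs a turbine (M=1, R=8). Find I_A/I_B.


Given: M1=2 kg, R1=8 m, M2=1 kg, R2=8 m
For a disk: I = (1/2)*M*R^2, so I_A/I_B = (M1*R1^2)/(M2*R2^2)
M1*R1^2 = 2*64 = 128
M2*R2^2 = 1*64 = 64
I_A/I_B = 128/64 = 2

2


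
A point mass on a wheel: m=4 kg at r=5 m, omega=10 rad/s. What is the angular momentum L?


Given: m = 4 kg, r = 5 m, omega = 10 rad/s
For a point mass: I = m*r^2
I = 4*5^2 = 4*25 = 100
L = I*omega = 100*10
L = 1000 kg*m^2/s

1000 kg*m^2/s


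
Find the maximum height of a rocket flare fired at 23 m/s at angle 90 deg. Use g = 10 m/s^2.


Given: v0 = 23 m/s, theta = 90 deg, g = 10 m/s^2
sin^2(90) = 1
Using H = v0^2 * sin^2(theta) / (2*g)
H = 23^2 * 1 / (2*10)
H = 529 * 1 / 20
H = 529 / 20
H = 529/20 m

529/20 m


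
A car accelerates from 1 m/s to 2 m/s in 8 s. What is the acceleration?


Given: initial velocity v0 = 1 m/s, final velocity v = 2 m/s, time t = 8 s
Using a = (v - v0) / t
a = (2 - 1) / 8
a = 1 / 8
a = 1/8 m/s^2

1/8 m/s^2


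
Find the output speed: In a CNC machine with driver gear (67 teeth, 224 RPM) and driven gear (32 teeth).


Given: N1 = 67 teeth, w1 = 224 RPM, N2 = 32 teeth
Using N1*w1 = N2*w2
w2 = N1*w1 / N2
w2 = 67*224 / 32
w2 = 15008 / 32
w2 = 469 RPM

469 RPM


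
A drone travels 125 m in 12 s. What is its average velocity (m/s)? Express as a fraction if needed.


Given: distance d = 125 m, time t = 12 s
Using v = d / t
v = 125 / 12
v = 125/12 m/s

125/12 m/s


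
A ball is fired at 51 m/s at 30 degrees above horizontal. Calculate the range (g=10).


Given: v0 = 51 m/s, theta = 30 deg, g = 10 m/s^2
sin(2*30) = sin(60) = sqrt(3)/2
Using R = v0^2 * sin(2*theta) / g
R = 51^2 * (sqrt(3)/2) / 10
R = 2601 * sqrt(3) / 20
R = 2601/20*sqrt(3) m

2601/20*sqrt(3) m


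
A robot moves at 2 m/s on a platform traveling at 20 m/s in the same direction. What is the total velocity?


Given: object velocity = 2 m/s, platform velocity = 20 m/s (same direction)
Using classical velocity addition: v_total = v_object + v_platform
v_total = 2 + 20
v_total = 22 m/s

22 m/s


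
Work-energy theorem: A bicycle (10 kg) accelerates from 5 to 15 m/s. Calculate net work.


Given: m = 10 kg, v0 = 5 m/s, v = 15 m/s
Using W = (1/2)*m*(v^2 - v0^2)
v^2 = 15^2 = 225
v0^2 = 5^2 = 25
v^2 - v0^2 = 225 - 25 = 200
W = (1/2)*10*200 = 1000 J

1000 J


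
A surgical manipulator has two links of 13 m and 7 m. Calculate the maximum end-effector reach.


Given: L1 = 13 m, L2 = 7 m
For a 2-link planar arm, max reach = L1 + L2 (fully extended)
Max reach = 13 + 7
Max reach = 20 m

20 m


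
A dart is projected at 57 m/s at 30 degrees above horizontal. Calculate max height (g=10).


Given: v0 = 57 m/s, theta = 30 deg, g = 10 m/s^2
sin^2(30) = 1/4
Using H = v0^2 * sin^2(theta) / (2*g)
H = 57^2 * 1/4 / (2*10)
H = 3249 * 1/4 / 20
H = 3249/4 / 20
H = 3249/80 m

3249/80 m


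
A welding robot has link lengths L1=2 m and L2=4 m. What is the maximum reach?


Given: L1 = 2 m, L2 = 4 m
For a 2-link planar arm, max reach = L1 + L2 (fully extended)
Max reach = 2 + 4
Max reach = 6 m

6 m


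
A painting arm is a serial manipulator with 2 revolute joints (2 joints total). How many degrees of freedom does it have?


Given: serial robot with 2 revolute joints
DOF contribution per joint type: revolute=1, prismatic=1, spherical=3, fixed=0
DOF = 2*1
DOF = 2

2


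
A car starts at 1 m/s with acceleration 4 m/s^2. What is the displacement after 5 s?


Given: v0 = 1 m/s, a = 4 m/s^2, t = 5 s
Using s = v0*t + (1/2)*a*t^2
s = 1*5 + (1/2)*4*5^2
s = 5 + (1/2)*100
s = 5 + 50
s = 55

55 m


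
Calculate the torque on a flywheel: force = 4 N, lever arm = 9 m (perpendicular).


Given: F = 4 N, r = 9 m, angle = 90 deg (perpendicular)
Using tau = F * r * sin(90)
sin(90) = 1
tau = 4 * 9 * 1
tau = 36 Nm

36 Nm


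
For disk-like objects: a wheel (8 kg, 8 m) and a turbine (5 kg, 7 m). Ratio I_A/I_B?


Given: M1=8 kg, R1=8 m, M2=5 kg, R2=7 m
For a disk: I = (1/2)*M*R^2, so I_A/I_B = (M1*R1^2)/(M2*R2^2)
M1*R1^2 = 8*64 = 512
M2*R2^2 = 5*49 = 245
I_A/I_B = 512/245 = 512/245

512/245


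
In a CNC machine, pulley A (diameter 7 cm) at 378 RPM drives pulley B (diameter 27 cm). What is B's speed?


Given: D1 = 7 cm, w1 = 378 RPM, D2 = 27 cm
Using D1*w1 = D2*w2
w2 = D1*w1 / D2
w2 = 7*378 / 27
w2 = 2646 / 27
w2 = 98 RPM

98 RPM


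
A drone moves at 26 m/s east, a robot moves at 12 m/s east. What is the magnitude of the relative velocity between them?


Given: v_A = 26 m/s east, v_B = 12 m/s east
Both move in the same direction; relative speed = |v_A - v_B|
|26 - 12| = |14|
= 14 m/s

14 m/s


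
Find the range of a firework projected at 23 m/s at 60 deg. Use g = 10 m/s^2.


Given: v0 = 23 m/s, theta = 60 deg, g = 10 m/s^2
sin(2*60) = sin(120) = sqrt(3)/2
Using R = v0^2 * sin(2*theta) / g
R = 23^2 * (sqrt(3)/2) / 10
R = 529 * sqrt(3) / 20
R = 529/20*sqrt(3) m

529/20*sqrt(3) m


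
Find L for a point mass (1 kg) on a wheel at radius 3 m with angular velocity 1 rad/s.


Given: m = 1 kg, r = 3 m, omega = 1 rad/s
For a point mass: I = m*r^2
I = 1*3^2 = 1*9 = 9
L = I*omega = 9*1
L = 9 kg*m^2/s

9 kg*m^2/s


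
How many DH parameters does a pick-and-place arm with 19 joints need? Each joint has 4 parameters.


Given: 19 joints, 4 DH parameters per joint (d, theta, a, alpha)
Total DH parameters = number_of_joints * 4
Total = 19 * 4
Total = 76

76


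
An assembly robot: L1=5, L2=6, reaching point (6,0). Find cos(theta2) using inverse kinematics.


Given: L1 = 5, L2 = 6, target (x, y) = (6, 0)
Using cos(theta2) = (x^2 + y^2 - L1^2 - L2^2) / (2*L1*L2)
x^2 + y^2 = 6^2 + 0 = 36
L1^2 + L2^2 = 25 + 36 = 61
Numerator = 36 - 61 = -25
Denominator = 2*5*6 = 60
cos(theta2) = -25/60 = -5/12

-5/12


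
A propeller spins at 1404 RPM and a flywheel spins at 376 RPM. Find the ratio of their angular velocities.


Given: RPM_A = 1404, RPM_B = 376
omega = 2*pi*RPM/60, so omega_A/omega_B = RPM_A / RPM_B
omega_A/omega_B = 1404 / 376
omega_A/omega_B = 351/94

351/94


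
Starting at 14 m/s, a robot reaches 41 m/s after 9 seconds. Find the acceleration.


Given: initial velocity v0 = 14 m/s, final velocity v = 41 m/s, time t = 9 s
Using a = (v - v0) / t
a = (41 - 14) / 9
a = 27 / 9
a = 3 m/s^2

3 m/s^2


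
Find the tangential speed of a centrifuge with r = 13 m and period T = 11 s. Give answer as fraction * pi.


Given: radius r = 13 m, period T = 11 s
Using v = 2*pi*r / T
v = 2*pi*13 / 11
v = 26*pi / 11
v = 26/11*pi m/s

26/11*pi m/s


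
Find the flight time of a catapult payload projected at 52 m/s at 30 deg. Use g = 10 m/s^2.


Given: v0 = 52 m/s, theta = 30 deg, g = 10 m/s^2
sin(30) = 1/2
Using T = 2*v0*sin(theta) / g
T = 2*52*1/2 / 10
T = 52 / 10
T = 26/5 s

26/5 s


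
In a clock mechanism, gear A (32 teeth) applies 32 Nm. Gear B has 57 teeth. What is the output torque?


Given: N1 = 32, N2 = 57, T1 = 32 Nm
Using T2/T1 = N2/N1
T2 = T1 * N2 / N1
T2 = 32 * 57 / 32
T2 = 1824 / 32
T2 = 57 Nm

57 Nm


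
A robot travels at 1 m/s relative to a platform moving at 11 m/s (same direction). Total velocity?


Given: object velocity = 1 m/s, platform velocity = 11 m/s (same direction)
Using classical velocity addition: v_total = v_object + v_platform
v_total = 1 + 11
v_total = 12 m/s

12 m/s


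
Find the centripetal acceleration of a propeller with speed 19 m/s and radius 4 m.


Given: v = 19 m/s, r = 4 m
Using a_c = v^2 / r
a_c = 19^2 / 4
a_c = 361 / 4
a_c = 361/4 m/s^2

361/4 m/s^2


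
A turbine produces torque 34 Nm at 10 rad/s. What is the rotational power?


Given: tau = 34 Nm, omega = 10 rad/s
Using P = tau * omega
P = 34 * 10
P = 340 W

340 W


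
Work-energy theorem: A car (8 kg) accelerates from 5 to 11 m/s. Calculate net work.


Given: m = 8 kg, v0 = 5 m/s, v = 11 m/s
Using W = (1/2)*m*(v^2 - v0^2)
v^2 = 11^2 = 121
v0^2 = 5^2 = 25
v^2 - v0^2 = 121 - 25 = 96
W = (1/2)*8*96 = 384 J

384 J


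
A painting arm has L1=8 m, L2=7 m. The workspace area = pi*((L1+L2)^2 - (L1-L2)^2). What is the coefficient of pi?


Given: L1 = 8, L2 = 7
(L1+L2)^2 = (15)^2 = 225
(L1-L2)^2 = (1)^2 = 1
Difference = 225 - 1 = 224
This equals 4*L1*L2 = 4*8*7 = 224
Workspace area = 224*pi

224


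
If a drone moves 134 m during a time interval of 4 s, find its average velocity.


Given: distance d = 134 m, time t = 4 s
Using v = d / t
v = 134 / 4
v = 67/2 m/s

67/2 m/s


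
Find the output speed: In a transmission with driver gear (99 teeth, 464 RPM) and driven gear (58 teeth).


Given: N1 = 99 teeth, w1 = 464 RPM, N2 = 58 teeth
Using N1*w1 = N2*w2
w2 = N1*w1 / N2
w2 = 99*464 / 58
w2 = 45936 / 58
w2 = 792 RPM

792 RPM


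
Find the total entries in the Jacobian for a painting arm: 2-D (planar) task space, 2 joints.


Given: task space dimension = 2, joints = 2
Jacobian is a 2 x 2 matrix
Total entries = rows * columns
Total = 2 * 2
Total = 4

4


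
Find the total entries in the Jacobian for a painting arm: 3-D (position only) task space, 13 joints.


Given: task space dimension = 3, joints = 13
Jacobian is a 3 x 13 matrix
Total entries = rows * columns
Total = 3 * 13
Total = 39

39


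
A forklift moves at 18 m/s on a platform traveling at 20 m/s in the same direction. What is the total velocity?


Given: object velocity = 18 m/s, platform velocity = 20 m/s (same direction)
Using classical velocity addition: v_total = v_object + v_platform
v_total = 18 + 20
v_total = 38 m/s

38 m/s


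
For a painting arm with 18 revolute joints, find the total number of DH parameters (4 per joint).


Given: 18 joints, 4 DH parameters per joint (d, theta, a, alpha)
Total DH parameters = number_of_joints * 4
Total = 18 * 4
Total = 72

72


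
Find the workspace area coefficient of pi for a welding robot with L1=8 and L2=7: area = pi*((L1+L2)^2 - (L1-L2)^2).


Given: L1 = 8, L2 = 7
(L1+L2)^2 = (15)^2 = 225
(L1-L2)^2 = (1)^2 = 1
Difference = 225 - 1 = 224
This equals 4*L1*L2 = 4*8*7 = 224
Workspace area = 224*pi

224


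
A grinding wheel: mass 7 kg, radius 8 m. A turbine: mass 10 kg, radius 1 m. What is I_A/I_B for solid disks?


Given: M1=7 kg, R1=8 m, M2=10 kg, R2=1 m
For a disk: I = (1/2)*M*R^2, so I_A/I_B = (M1*R1^2)/(M2*R2^2)
M1*R1^2 = 7*64 = 448
M2*R2^2 = 10*1 = 10
I_A/I_B = 448/10 = 224/5

224/5


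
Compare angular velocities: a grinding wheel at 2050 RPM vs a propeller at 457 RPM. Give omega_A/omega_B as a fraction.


Given: RPM_A = 2050, RPM_B = 457
omega = 2*pi*RPM/60, so omega_A/omega_B = RPM_A / RPM_B
omega_A/omega_B = 2050 / 457
omega_A/omega_B = 2050/457

2050/457


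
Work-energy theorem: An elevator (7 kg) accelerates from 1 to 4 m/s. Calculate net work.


Given: m = 7 kg, v0 = 1 m/s, v = 4 m/s
Using W = (1/2)*m*(v^2 - v0^2)
v^2 = 4^2 = 16
v0^2 = 1^2 = 1
v^2 - v0^2 = 16 - 1 = 15
W = (1/2)*7*15 = 105/2 J

105/2 J


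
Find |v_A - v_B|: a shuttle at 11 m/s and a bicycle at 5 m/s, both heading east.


Given: v_A = 11 m/s east, v_B = 5 m/s east
Both move in the same direction; relative speed = |v_A - v_B|
|11 - 5| = |6|
= 6 m/s

6 m/s


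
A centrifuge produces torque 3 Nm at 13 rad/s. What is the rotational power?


Given: tau = 3 Nm, omega = 13 rad/s
Using P = tau * omega
P = 3 * 13
P = 39 W

39 W


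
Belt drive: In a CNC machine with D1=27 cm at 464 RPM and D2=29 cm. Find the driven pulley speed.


Given: D1 = 27 cm, w1 = 464 RPM, D2 = 29 cm
Using D1*w1 = D2*w2
w2 = D1*w1 / D2
w2 = 27*464 / 29
w2 = 12528 / 29
w2 = 432 RPM

432 RPM


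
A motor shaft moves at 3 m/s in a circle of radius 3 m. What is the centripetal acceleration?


Given: v = 3 m/s, r = 3 m
Using a_c = v^2 / r
a_c = 3^2 / 3
a_c = 9 / 3
a_c = 3 m/s^2

3 m/s^2


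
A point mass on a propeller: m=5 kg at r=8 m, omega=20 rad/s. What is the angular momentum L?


Given: m = 5 kg, r = 8 m, omega = 20 rad/s
For a point mass: I = m*r^2
I = 5*8^2 = 5*64 = 320
L = I*omega = 320*20
L = 6400 kg*m^2/s

6400 kg*m^2/s


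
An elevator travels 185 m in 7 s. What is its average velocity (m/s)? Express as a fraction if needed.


Given: distance d = 185 m, time t = 7 s
Using v = d / t
v = 185 / 7
v = 185/7 m/s

185/7 m/s


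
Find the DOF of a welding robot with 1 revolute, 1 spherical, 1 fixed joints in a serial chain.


Given: serial robot with 1 revolute, 1 spherical, 1 fixed joints
DOF contribution per joint type: revolute=1, prismatic=1, spherical=3, fixed=0
DOF = 1*1 + 1*3 + 1*0
DOF = 4

4


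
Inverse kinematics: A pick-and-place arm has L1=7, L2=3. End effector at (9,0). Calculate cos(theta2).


Given: L1 = 7, L2 = 3, target (x, y) = (9, 0)
Using cos(theta2) = (x^2 + y^2 - L1^2 - L2^2) / (2*L1*L2)
x^2 + y^2 = 9^2 + 0 = 81
L1^2 + L2^2 = 49 + 9 = 58
Numerator = 81 - 58 = 23
Denominator = 2*7*3 = 42
cos(theta2) = 23/42 = 23/42

23/42


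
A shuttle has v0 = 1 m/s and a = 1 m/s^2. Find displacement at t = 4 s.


Given: v0 = 1 m/s, a = 1 m/s^2, t = 4 s
Using s = v0*t + (1/2)*a*t^2
s = 1*4 + (1/2)*1*4^2
s = 4 + (1/2)*16
s = 4 + 8
s = 12

12 m


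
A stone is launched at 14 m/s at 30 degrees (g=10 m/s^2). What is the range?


Given: v0 = 14 m/s, theta = 30 deg, g = 10 m/s^2
sin(2*30) = sin(60) = sqrt(3)/2
Using R = v0^2 * sin(2*theta) / g
R = 14^2 * (sqrt(3)/2) / 10
R = 196 * sqrt(3) / 20
R = 49/5*sqrt(3) m

49/5*sqrt(3) m


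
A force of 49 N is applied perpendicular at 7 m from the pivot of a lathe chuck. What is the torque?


Given: F = 49 N, r = 7 m, angle = 90 deg (perpendicular)
Using tau = F * r * sin(90)
sin(90) = 1
tau = 49 * 7 * 1
tau = 343 Nm

343 Nm


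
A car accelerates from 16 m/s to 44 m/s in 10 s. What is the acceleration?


Given: initial velocity v0 = 16 m/s, final velocity v = 44 m/s, time t = 10 s
Using a = (v - v0) / t
a = (44 - 16) / 10
a = 28 / 10
a = 14/5 m/s^2

14/5 m/s^2


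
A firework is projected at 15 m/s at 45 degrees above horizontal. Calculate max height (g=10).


Given: v0 = 15 m/s, theta = 45 deg, g = 10 m/s^2
sin^2(45) = 1/2
Using H = v0^2 * sin^2(theta) / (2*g)
H = 15^2 * 1/2 / (2*10)
H = 225 * 1/2 / 20
H = 225/2 / 20
H = 45/8 m

45/8 m


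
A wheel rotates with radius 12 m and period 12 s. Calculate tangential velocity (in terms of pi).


Given: radius r = 12 m, period T = 12 s
Using v = 2*pi*r / T
v = 2*pi*12 / 12
v = 24*pi / 12
v = 2*pi m/s

2*pi m/s


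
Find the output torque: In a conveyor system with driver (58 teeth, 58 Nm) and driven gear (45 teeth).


Given: N1 = 58, N2 = 45, T1 = 58 Nm
Using T2/T1 = N2/N1
T2 = T1 * N2 / N1
T2 = 58 * 45 / 58
T2 = 2610 / 58
T2 = 45 Nm

45 Nm


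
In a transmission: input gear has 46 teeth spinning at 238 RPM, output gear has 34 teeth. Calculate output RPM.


Given: N1 = 46 teeth, w1 = 238 RPM, N2 = 34 teeth
Using N1*w1 = N2*w2
w2 = N1*w1 / N2
w2 = 46*238 / 34
w2 = 10948 / 34
w2 = 322 RPM

322 RPM


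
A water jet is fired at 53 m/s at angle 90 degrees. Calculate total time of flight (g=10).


Given: v0 = 53 m/s, theta = 90 deg, g = 10 m/s^2
sin(90) = 1
Using T = 2*v0*sin(theta) / g
T = 2*53*1 / 10
T = 106 / 10
T = 53/5 s

53/5 s


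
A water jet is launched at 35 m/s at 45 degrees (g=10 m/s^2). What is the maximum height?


Given: v0 = 35 m/s, theta = 45 deg, g = 10 m/s^2
sin^2(45) = 1/2
Using H = v0^2 * sin^2(theta) / (2*g)
H = 35^2 * 1/2 / (2*10)
H = 1225 * 1/2 / 20
H = 1225/2 / 20
H = 245/8 m

245/8 m


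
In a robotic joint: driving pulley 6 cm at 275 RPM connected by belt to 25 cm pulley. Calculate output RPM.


Given: D1 = 6 cm, w1 = 275 RPM, D2 = 25 cm
Using D1*w1 = D2*w2
w2 = D1*w1 / D2
w2 = 6*275 / 25
w2 = 1650 / 25
w2 = 66 RPM

66 RPM


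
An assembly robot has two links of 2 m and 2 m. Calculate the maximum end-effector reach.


Given: L1 = 2 m, L2 = 2 m
For a 2-link planar arm, max reach = L1 + L2 (fully extended)
Max reach = 2 + 2
Max reach = 4 m

4 m


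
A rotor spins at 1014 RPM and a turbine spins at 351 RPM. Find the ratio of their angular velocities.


Given: RPM_A = 1014, RPM_B = 351
omega = 2*pi*RPM/60, so omega_A/omega_B = RPM_A / RPM_B
omega_A/omega_B = 1014 / 351
omega_A/omega_B = 26/9

26/9


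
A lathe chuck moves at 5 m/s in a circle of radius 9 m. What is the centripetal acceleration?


Given: v = 5 m/s, r = 9 m
Using a_c = v^2 / r
a_c = 5^2 / 9
a_c = 25 / 9
a_c = 25/9 m/s^2

25/9 m/s^2


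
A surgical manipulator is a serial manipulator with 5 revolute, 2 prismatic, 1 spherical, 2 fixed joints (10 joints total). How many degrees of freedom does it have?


Given: serial robot with 5 revolute, 2 prismatic, 1 spherical, 2 fixed joints
DOF contribution per joint type: revolute=1, prismatic=1, spherical=3, fixed=0
DOF = 5*1 + 2*1 + 1*3 + 2*0
DOF = 10

10


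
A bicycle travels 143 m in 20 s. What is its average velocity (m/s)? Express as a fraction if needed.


Given: distance d = 143 m, time t = 20 s
Using v = d / t
v = 143 / 20
v = 143/20 m/s

143/20 m/s


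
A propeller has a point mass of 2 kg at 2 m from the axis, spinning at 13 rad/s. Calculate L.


Given: m = 2 kg, r = 2 m, omega = 13 rad/s
For a point mass: I = m*r^2
I = 2*2^2 = 2*4 = 8
L = I*omega = 8*13
L = 104 kg*m^2/s

104 kg*m^2/s


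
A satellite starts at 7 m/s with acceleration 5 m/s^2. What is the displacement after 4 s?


Given: v0 = 7 m/s, a = 5 m/s^2, t = 4 s
Using s = v0*t + (1/2)*a*t^2
s = 7*4 + (1/2)*5*4^2
s = 28 + (1/2)*80
s = 28 + 40
s = 68

68 m


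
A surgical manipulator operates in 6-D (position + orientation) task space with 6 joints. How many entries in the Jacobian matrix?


Given: task space dimension = 6, joints = 6
Jacobian is a 6 x 6 matrix
Total entries = rows * columns
Total = 6 * 6
Total = 36

36


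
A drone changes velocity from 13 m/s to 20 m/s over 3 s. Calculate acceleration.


Given: initial velocity v0 = 13 m/s, final velocity v = 20 m/s, time t = 3 s
Using a = (v - v0) / t
a = (20 - 13) / 3
a = 7 / 3
a = 7/3 m/s^2

7/3 m/s^2


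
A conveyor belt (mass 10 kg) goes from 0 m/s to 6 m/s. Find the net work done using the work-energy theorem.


Given: m = 10 kg, v0 = 0 m/s, v = 6 m/s
Using W = (1/2)*m*(v^2 - v0^2)
v^2 = 6^2 = 36
v0^2 = 0^2 = 0
v^2 - v0^2 = 36 - 0 = 36
W = (1/2)*10*36 = 180 J

180 J


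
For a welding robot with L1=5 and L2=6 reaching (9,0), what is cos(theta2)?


Given: L1 = 5, L2 = 6, target (x, y) = (9, 0)
Using cos(theta2) = (x^2 + y^2 - L1^2 - L2^2) / (2*L1*L2)
x^2 + y^2 = 9^2 + 0 = 81
L1^2 + L2^2 = 25 + 36 = 61
Numerator = 81 - 61 = 20
Denominator = 2*5*6 = 60
cos(theta2) = 20/60 = 1/3

1/3


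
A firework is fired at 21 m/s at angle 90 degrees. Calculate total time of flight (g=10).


Given: v0 = 21 m/s, theta = 90 deg, g = 10 m/s^2
sin(90) = 1
Using T = 2*v0*sin(theta) / g
T = 2*21*1 / 10
T = 42 / 10
T = 21/5 s

21/5 s


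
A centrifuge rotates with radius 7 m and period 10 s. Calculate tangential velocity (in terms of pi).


Given: radius r = 7 m, period T = 10 s
Using v = 2*pi*r / T
v = 2*pi*7 / 10
v = 14*pi / 10
v = 7/5*pi m/s

7/5*pi m/s


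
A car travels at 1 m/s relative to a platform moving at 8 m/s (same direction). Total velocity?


Given: object velocity = 1 m/s, platform velocity = 8 m/s (same direction)
Using classical velocity addition: v_total = v_object + v_platform
v_total = 1 + 8
v_total = 9 m/s

9 m/s


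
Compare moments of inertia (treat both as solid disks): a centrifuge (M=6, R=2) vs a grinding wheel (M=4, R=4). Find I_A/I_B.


Given: M1=6 kg, R1=2 m, M2=4 kg, R2=4 m
For a disk: I = (1/2)*M*R^2, so I_A/I_B = (M1*R1^2)/(M2*R2^2)
M1*R1^2 = 6*4 = 24
M2*R2^2 = 4*16 = 64
I_A/I_B = 24/64 = 3/8

3/8


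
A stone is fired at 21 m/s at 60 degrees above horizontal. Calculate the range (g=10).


Given: v0 = 21 m/s, theta = 60 deg, g = 10 m/s^2
sin(2*60) = sin(120) = sqrt(3)/2
Using R = v0^2 * sin(2*theta) / g
R = 21^2 * (sqrt(3)/2) / 10
R = 441 * sqrt(3) / 20
R = 441/20*sqrt(3) m

441/20*sqrt(3) m


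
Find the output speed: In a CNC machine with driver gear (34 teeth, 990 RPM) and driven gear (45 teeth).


Given: N1 = 34 teeth, w1 = 990 RPM, N2 = 45 teeth
Using N1*w1 = N2*w2
w2 = N1*w1 / N2
w2 = 34*990 / 45
w2 = 33660 / 45
w2 = 748 RPM

748 RPM
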